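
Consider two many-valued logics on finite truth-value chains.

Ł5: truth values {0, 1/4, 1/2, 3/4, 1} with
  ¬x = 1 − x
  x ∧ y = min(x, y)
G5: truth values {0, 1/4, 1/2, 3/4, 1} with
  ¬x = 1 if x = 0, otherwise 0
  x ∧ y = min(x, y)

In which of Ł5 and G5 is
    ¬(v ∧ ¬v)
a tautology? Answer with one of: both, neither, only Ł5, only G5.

only G5

In Ł5: at v = 1/4 the value is 3/4 — not a tautology.
In G5: every assignment gives 1 — tautology.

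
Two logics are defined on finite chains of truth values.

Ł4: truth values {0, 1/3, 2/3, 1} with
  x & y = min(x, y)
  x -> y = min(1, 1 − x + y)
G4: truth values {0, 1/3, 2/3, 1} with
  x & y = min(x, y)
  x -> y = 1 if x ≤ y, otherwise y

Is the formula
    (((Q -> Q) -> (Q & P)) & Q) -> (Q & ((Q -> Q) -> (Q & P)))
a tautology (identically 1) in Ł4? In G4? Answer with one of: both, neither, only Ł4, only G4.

In Ł4: every assignment gives 1 — tautology.
In G4: every assignment gives 1 — tautology.

both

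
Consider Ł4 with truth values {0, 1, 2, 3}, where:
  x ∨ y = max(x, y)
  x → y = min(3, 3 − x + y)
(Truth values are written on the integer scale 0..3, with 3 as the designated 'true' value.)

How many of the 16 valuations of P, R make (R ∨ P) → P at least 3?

10

P = 0, R = 0 ↦ 3  ≥
P = 0, R = 1 ↦ 2  <
P = 0, R = 2 ↦ 1  <
P = 0, R = 3 ↦ 0  <
P = 1, R = 0 ↦ 3  ≥
P = 1, R = 1 ↦ 3  ≥
P = 1, R = 2 ↦ 2  <
P = 1, R = 3 ↦ 1  <
P = 2, R = 0 ↦ 3  ≥
P = 2, R = 1 ↦ 3  ≥
P = 2, R = 2 ↦ 3  ≥
P = 2, R = 3 ↦ 2  <
P = 3, R = 0 ↦ 3  ≥
P = 3, R = 1 ↦ 3  ≥
P = 3, R = 2 ↦ 3  ≥
P = 3, R = 3 ↦ 3  ≥
So 10 of the 16 assignments meet the threshold.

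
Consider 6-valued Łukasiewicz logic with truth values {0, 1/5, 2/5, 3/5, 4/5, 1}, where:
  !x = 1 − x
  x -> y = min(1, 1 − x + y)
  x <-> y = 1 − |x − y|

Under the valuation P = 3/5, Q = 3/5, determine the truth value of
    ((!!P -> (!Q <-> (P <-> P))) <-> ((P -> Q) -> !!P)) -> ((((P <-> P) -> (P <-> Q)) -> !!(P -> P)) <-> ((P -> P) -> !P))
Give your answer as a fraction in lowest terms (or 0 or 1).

!P = !3/5 = 2/5
!!P = !2/5 = 3/5
!Q = !3/5 = 2/5
P <-> P = 3/5 <-> 3/5 = 1
!Q <-> (P <-> P) = 2/5 <-> 1 = 2/5
!!P -> (!Q <-> (P <-> P)) = 3/5 -> 2/5 = 4/5
P -> Q = 3/5 -> 3/5 = 1
!P = !3/5 = 2/5
!!P = !2/5 = 3/5
(P -> Q) -> !!P = 1 -> 3/5 = 3/5
(!!P -> (!Q <-> (P <-> P))) <-> ((P -> Q) -> !!P) = 4/5 <-> 3/5 = 4/5
P <-> P = 3/5 <-> 3/5 = 1
P <-> Q = 3/5 <-> 3/5 = 1
(P <-> P) -> (P <-> Q) = 1 -> 1 = 1
P -> P = 3/5 -> 3/5 = 1
!(P -> P) = !1 = 0
!!(P -> P) = !0 = 1
((P <-> P) -> (P <-> Q)) -> !!(P -> P) = 1 -> 1 = 1
P -> P = 3/5 -> 3/5 = 1
!P = !3/5 = 2/5
(P -> P) -> !P = 1 -> 2/5 = 2/5
(((P <-> P) -> (P <-> Q)) -> !!(P -> P)) <-> ((P -> P) -> !P) = 1 <-> 2/5 = 2/5
((!!P -> (!Q <-> (P <-> P))) <-> ((P -> Q) -> !!P)) -> ((((P <-> P) -> (P <-> Q)) -> !!(P -> P)) <-> ((P -> P) -> !P)) = 4/5 -> 2/5 = 3/5

3/5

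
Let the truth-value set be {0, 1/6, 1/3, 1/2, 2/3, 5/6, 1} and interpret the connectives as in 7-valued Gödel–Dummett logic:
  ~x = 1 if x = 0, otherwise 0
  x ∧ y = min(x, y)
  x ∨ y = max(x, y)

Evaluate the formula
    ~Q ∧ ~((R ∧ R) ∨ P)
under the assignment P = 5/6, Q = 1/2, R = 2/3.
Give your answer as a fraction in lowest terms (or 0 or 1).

~Q = ~1/2 = 0
R ∧ R = 2/3 ∧ 2/3 = 2/3
(R ∧ R) ∨ P = 2/3 ∨ 5/6 = 5/6
~((R ∧ R) ∨ P) = ~5/6 = 0
~Q ∧ ~((R ∧ R) ∨ P) = 0 ∧ 0 = 0

0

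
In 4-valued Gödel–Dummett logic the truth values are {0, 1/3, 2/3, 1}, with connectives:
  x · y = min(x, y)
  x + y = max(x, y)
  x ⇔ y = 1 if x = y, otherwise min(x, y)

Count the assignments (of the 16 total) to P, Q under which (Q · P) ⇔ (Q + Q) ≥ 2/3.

11

P = 0, Q = 0 ↦ 1  ≥
P = 0, Q = 1/3 ↦ 0  <
P = 0, Q = 2/3 ↦ 0  <
P = 0, Q = 1 ↦ 0  <
P = 1/3, Q = 0 ↦ 1  ≥
P = 1/3, Q = 1/3 ↦ 1  ≥
P = 1/3, Q = 2/3 ↦ 1/3  <
P = 1/3, Q = 1 ↦ 1/3  <
P = 2/3, Q = 0 ↦ 1  ≥
P = 2/3, Q = 1/3 ↦ 1  ≥
P = 2/3, Q = 2/3 ↦ 1  ≥
P = 2/3, Q = 1 ↦ 2/3  ≥
P = 1, Q = 0 ↦ 1  ≥
P = 1, Q = 1/3 ↦ 1  ≥
P = 1, Q = 2/3 ↦ 1  ≥
P = 1, Q = 1 ↦ 1  ≥
So 11 of the 16 assignments meet the threshold.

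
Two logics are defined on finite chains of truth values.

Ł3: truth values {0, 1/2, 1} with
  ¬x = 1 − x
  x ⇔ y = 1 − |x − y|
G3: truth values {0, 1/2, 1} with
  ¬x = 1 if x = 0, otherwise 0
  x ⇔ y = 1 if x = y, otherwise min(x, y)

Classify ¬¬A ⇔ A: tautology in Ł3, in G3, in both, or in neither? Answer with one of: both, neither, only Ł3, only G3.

only Ł3

In Ł3: every assignment gives 1 — tautology.
In G3: at A = 1/2 the value is 1/2 — not a tautology.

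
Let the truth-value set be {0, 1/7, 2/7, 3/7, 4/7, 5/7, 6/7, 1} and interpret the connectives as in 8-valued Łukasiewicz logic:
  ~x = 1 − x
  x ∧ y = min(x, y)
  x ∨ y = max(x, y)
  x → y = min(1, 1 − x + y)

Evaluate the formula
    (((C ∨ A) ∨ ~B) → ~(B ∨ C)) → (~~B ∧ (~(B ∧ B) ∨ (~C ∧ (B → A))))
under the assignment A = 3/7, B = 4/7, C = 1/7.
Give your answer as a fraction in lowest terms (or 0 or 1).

4/7

C ∨ A = 1/7 ∨ 3/7 = 3/7
~B = ~4/7 = 3/7
(C ∨ A) ∨ ~B = 3/7 ∨ 3/7 = 3/7
B ∨ C = 4/7 ∨ 1/7 = 4/7
~(B ∨ C) = ~4/7 = 3/7
((C ∨ A) ∨ ~B) → ~(B ∨ C) = 3/7 → 3/7 = 1
~B = ~4/7 = 3/7
~~B = ~3/7 = 4/7
B ∧ B = 4/7 ∧ 4/7 = 4/7
~(B ∧ B) = ~4/7 = 3/7
~C = ~1/7 = 6/7
B → A = 4/7 → 3/7 = 6/7
~C ∧ (B → A) = 6/7 ∧ 6/7 = 6/7
~(B ∧ B) ∨ (~C ∧ (B → A)) = 3/7 ∨ 6/7 = 6/7
~~B ∧ (~(B ∧ B) ∨ (~C ∧ (B → A))) = 4/7 ∧ 6/7 = 4/7
(((C ∨ A) ∨ ~B) → ~(B ∨ C)) → (~~B ∧ (~(B ∧ B) ∨ (~C ∧ (B → A)))) = 1 → 4/7 = 4/7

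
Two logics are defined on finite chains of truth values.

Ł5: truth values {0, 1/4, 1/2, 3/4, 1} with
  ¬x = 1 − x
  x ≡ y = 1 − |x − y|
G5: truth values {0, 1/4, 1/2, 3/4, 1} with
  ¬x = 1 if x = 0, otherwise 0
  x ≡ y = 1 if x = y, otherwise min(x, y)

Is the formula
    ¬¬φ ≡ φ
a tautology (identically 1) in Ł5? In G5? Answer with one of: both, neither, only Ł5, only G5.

In Ł5: every assignment gives 1 — tautology.
In G5: at φ = 1/4 the value is 1/4 — not a tautology.

only Ł5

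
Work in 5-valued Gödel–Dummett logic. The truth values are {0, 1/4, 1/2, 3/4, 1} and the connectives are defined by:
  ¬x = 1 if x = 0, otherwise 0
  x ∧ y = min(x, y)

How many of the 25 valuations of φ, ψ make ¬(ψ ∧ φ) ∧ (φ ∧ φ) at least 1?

1

value 1: 1 assignment (counts)
value 3/4: 1 assignment
value 1/2: 1 assignment
value 1/4: 1 assignment
value 0: 21 assignments
So 1 of the 25 assignments meets the threshold.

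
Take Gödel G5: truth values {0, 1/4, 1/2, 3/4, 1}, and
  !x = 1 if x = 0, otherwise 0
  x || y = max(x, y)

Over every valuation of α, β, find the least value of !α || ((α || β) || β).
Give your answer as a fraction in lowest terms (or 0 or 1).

Take α = 1/4, β = 0:
!α = !1/4 = 0
α || β = 1/4 || 0 = 1/4
(α || β) || β = 1/4 || 0 = 1/4
!α || ((α || β) || β) = 0 || 1/4 = 1/4
No assignment yields a value below 1/4, so this is the minimum.

1/4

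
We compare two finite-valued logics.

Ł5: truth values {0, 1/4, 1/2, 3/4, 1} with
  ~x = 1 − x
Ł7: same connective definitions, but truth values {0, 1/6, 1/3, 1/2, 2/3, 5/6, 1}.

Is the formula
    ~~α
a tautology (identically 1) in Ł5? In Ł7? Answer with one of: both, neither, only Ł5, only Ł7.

In Ł5: at α = 0 the value is 0 — not a tautology.
In Ł7: at α = 0 the value is 0 — not a tautology.

neither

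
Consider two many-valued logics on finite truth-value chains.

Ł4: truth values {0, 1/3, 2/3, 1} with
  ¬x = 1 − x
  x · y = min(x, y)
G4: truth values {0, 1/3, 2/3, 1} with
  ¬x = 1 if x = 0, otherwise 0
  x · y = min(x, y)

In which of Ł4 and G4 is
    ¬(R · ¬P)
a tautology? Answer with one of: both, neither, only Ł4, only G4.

In Ł4: at P = 0, R = 1/3 the value is 2/3 — not a tautology.
In G4: at P = 0, R = 1/3 the value is 0 — not a tautology.

neither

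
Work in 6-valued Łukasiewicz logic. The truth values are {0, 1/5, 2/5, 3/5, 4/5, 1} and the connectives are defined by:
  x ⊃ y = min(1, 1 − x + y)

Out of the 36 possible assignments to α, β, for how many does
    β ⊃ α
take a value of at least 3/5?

value 1: 21 assignments (counts)
value 4/5: 5 assignments (counts)
value 3/5: 4 assignments (counts)
value 2/5: 3 assignments
value 1/5: 2 assignments
value 0: 1 assignment
So 30 of the 36 assignments meet the threshold.

30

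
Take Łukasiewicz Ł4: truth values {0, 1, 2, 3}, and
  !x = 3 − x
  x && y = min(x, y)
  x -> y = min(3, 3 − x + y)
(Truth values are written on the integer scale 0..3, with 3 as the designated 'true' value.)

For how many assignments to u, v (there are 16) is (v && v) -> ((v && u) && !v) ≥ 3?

u = 0, v = 0 ↦ 3  ≥
u = 0, v = 1 ↦ 2  <
u = 0, v = 2 ↦ 1  <
u = 0, v = 3 ↦ 0  <
u = 1, v = 0 ↦ 3  ≥
u = 1, v = 1 ↦ 3  ≥
u = 1, v = 2 ↦ 2  <
u = 1, v = 3 ↦ 0  <
u = 2, v = 0 ↦ 3  ≥
u = 2, v = 1 ↦ 3  ≥
u = 2, v = 2 ↦ 2  <
u = 2, v = 3 ↦ 0  <
u = 3, v = 0 ↦ 3  ≥
u = 3, v = 1 ↦ 3  ≥
u = 3, v = 2 ↦ 2  <
u = 3, v = 3 ↦ 0  <
So 7 of the 16 assignments meet the threshold.

7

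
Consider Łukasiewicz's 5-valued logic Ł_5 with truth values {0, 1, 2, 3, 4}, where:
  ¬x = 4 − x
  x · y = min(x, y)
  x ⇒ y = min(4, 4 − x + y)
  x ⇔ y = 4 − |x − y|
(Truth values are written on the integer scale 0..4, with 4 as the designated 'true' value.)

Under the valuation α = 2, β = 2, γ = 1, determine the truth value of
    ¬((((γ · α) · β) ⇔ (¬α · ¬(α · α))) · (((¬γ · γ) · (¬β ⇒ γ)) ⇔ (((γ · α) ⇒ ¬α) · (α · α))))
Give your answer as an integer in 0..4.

γ · α = 1 · 2 = 1
(γ · α) · β = 1 · 2 = 1
¬α = ¬2 = 2
α · α = 2 · 2 = 2
¬(α · α) = ¬2 = 2
¬α · ¬(α · α) = 2 · 2 = 2
((γ · α) · β) ⇔ (¬α · ¬(α · α)) = 1 ⇔ 2 = 3
¬γ = ¬1 = 3
¬γ · γ = 3 · 1 = 1
¬β = ¬2 = 2
¬β ⇒ γ = 2 ⇒ 1 = 3
(¬γ · γ) · (¬β ⇒ γ) = 1 · 3 = 1
γ · α = 1 · 2 = 1
¬α = ¬2 = 2
(γ · α) ⇒ ¬α = 1 ⇒ 2 = 4
α · α = 2 · 2 = 2
((γ · α) ⇒ ¬α) · (α · α) = 4 · 2 = 2
((¬γ · γ) · (¬β ⇒ γ)) ⇔ (((γ · α) ⇒ ¬α) · (α · α)) = 1 ⇔ 2 = 3
(((γ · α) · β) ⇔ (¬α · ¬(α · α))) · (((¬γ · γ) · (¬β ⇒ γ)) ⇔ (((γ · α) ⇒ ¬α) · (α · α))) = 3 · 3 = 3
¬((((γ · α) · β) ⇔ (¬α · ¬(α · α))) · (((¬γ · γ) · (¬β ⇒ γ)) ⇔ (((γ · α) ⇒ ¬α) · (α · α)))) = ¬3 = 1

1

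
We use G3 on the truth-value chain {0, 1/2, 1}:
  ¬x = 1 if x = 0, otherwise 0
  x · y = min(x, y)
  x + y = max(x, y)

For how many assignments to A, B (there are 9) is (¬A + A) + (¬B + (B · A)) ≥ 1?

7

A = 0, B = 0 ↦ 1  ≥
A = 0, B = 1/2 ↦ 1  ≥
A = 0, B = 1 ↦ 1  ≥
A = 1/2, B = 0 ↦ 1  ≥
A = 1/2, B = 1/2 ↦ 1/2  <
A = 1/2, B = 1 ↦ 1/2  <
A = 1, B = 0 ↦ 1  ≥
A = 1, B = 1/2 ↦ 1  ≥
A = 1, B = 1 ↦ 1  ≥
So 7 of the 9 assignments meet the threshold.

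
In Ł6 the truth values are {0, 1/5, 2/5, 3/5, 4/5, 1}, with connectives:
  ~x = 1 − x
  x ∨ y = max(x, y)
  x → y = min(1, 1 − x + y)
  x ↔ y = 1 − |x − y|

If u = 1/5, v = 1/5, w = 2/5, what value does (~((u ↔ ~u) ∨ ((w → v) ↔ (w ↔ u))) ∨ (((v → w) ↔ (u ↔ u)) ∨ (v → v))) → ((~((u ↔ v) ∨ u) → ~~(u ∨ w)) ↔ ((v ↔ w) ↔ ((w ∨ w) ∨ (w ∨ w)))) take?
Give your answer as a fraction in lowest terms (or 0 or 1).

3/5

~u = ~1/5 = 4/5
u ↔ ~u = 1/5 ↔ 4/5 = 2/5
w → v = 2/5 → 1/5 = 4/5
w ↔ u = 2/5 ↔ 1/5 = 4/5
(w → v) ↔ (w ↔ u) = 4/5 ↔ 4/5 = 1
(u ↔ ~u) ∨ ((w → v) ↔ (w ↔ u)) = 2/5 ∨ 1 = 1
~((u ↔ ~u) ∨ ((w → v) ↔ (w ↔ u))) = ~1 = 0
v → w = 1/5 → 2/5 = 1
u ↔ u = 1/5 ↔ 1/5 = 1
(v → w) ↔ (u ↔ u) = 1 ↔ 1 = 1
v → v = 1/5 → 1/5 = 1
((v → w) ↔ (u ↔ u)) ∨ (v → v) = 1 ∨ 1 = 1
~((u ↔ ~u) ∨ ((w → v) ↔ (w ↔ u))) ∨ (((v → w) ↔ (u ↔ u)) ∨ (v → v)) = 0 ∨ 1 = 1
u ↔ v = 1/5 ↔ 1/5 = 1
(u ↔ v) ∨ u = 1 ∨ 1/5 = 1
~((u ↔ v) ∨ u) = ~1 = 0
u ∨ w = 1/5 ∨ 2/5 = 2/5
~(u ∨ w) = ~2/5 = 3/5
~~(u ∨ w) = ~3/5 = 2/5
~((u ↔ v) ∨ u) → ~~(u ∨ w) = 0 → 2/5 = 1
v ↔ w = 1/5 ↔ 2/5 = 4/5
w ∨ w = 2/5 ∨ 2/5 = 2/5
w ∨ w = 2/5 ∨ 2/5 = 2/5
(w ∨ w) ∨ (w ∨ w) = 2/5 ∨ 2/5 = 2/5
(v ↔ w) ↔ ((w ∨ w) ∨ (w ∨ w)) = 4/5 ↔ 2/5 = 3/5
(~((u ↔ v) ∨ u) → ~~(u ∨ w)) ↔ ((v ↔ w) ↔ ((w ∨ w) ∨ (w ∨ w))) = 1 ↔ 3/5 = 3/5
(~((u ↔ ~u) ∨ ((w → v) ↔ (w ↔ u))) ∨ (((v → w) ↔ (u ↔ u)) ∨ (v → v))) → ((~((u ↔ v) ∨ u) → ~~(u ∨ w)) ↔ ((v ↔ w) ↔ ((w ∨ w) ∨ (w ∨ w)))) = 1 → 3/5 = 3/5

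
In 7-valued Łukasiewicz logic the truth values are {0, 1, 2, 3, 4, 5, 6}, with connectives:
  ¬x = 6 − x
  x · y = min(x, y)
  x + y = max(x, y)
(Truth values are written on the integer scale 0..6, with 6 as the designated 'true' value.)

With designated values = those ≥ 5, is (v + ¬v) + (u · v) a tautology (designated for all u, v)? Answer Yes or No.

No

Counterexample: take u = 0, v = 2.
¬v = ¬2 = 4
v + ¬v = 2 + 4 = 4
u · v = 0 · 2 = 0
(v + ¬v) + (u · v) = 4 + 0 = 4
This gives 4, which is below 5.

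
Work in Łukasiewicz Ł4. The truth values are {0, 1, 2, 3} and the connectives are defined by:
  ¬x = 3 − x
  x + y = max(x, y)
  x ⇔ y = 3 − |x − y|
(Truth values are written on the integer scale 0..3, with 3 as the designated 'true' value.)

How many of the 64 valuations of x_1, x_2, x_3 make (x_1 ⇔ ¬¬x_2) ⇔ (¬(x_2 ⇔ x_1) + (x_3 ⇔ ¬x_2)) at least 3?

14

value 3: 14 assignments (counts)
value 2: 32 assignments
value 1: 8 assignments
value 0: 10 assignments
So 14 of the 64 assignments meet the threshold.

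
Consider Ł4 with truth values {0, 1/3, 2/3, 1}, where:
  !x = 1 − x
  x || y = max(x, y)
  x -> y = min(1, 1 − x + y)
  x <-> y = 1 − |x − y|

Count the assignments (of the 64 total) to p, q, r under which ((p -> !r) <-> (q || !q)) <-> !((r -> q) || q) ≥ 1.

value 1: 6 assignments (counts)
value 2/3: 14 assignments
value 1/3: 26 assignments
value 0: 18 assignments
So 6 of the 64 assignments meet the threshold.

6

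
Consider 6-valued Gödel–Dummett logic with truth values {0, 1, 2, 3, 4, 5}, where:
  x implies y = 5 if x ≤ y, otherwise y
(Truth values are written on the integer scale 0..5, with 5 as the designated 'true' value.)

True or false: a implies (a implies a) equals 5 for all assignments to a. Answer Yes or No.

a = 0 ↦ 5
a = 1 ↦ 5
a = 2 ↦ 5
a = 3 ↦ 5
a = 4 ↦ 5
a = 5 ↦ 5
Every assignment gives a value ≥ 5.

Yes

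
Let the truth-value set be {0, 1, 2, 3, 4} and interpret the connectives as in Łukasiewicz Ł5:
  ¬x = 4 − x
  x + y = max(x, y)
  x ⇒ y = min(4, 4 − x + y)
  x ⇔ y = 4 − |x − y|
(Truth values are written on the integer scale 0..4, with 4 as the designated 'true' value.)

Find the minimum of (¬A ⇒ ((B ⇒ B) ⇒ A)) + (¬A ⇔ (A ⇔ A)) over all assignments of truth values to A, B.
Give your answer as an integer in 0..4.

Take A = 1, B = 0:
¬A = ¬1 = 3
B ⇒ B = 0 ⇒ 0 = 4
(B ⇒ B) ⇒ A = 4 ⇒ 1 = 1
¬A ⇒ ((B ⇒ B) ⇒ A) = 3 ⇒ 1 = 2
¬A = ¬1 = 3
A ⇔ A = 1 ⇔ 1 = 4
¬A ⇔ (A ⇔ A) = 3 ⇔ 4 = 3
(¬A ⇒ ((B ⇒ B) ⇒ A)) + (¬A ⇔ (A ⇔ A)) = 2 + 3 = 3
No assignment yields a value below 3, so this is the minimum.

3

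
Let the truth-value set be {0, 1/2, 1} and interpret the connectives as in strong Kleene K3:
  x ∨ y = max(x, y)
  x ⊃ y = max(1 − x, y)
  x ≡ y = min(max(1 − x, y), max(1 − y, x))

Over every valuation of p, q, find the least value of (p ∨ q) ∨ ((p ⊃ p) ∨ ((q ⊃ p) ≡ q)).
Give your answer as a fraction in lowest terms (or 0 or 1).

1/2

Take p = 1/2, q = 0:
p ∨ q = 1/2 ∨ 0 = 1/2
p ⊃ p = 1/2 ⊃ 1/2 = 1/2
q ⊃ p = 0 ⊃ 1/2 = 1
(q ⊃ p) ≡ q = 1 ≡ 0 = 0
(p ⊃ p) ∨ ((q ⊃ p) ≡ q) = 1/2 ∨ 0 = 1/2
(p ∨ q) ∨ ((p ⊃ p) ∨ ((q ⊃ p) ≡ q)) = 1/2 ∨ 1/2 = 1/2
No assignment yields a value below 1/2, so this is the minimum.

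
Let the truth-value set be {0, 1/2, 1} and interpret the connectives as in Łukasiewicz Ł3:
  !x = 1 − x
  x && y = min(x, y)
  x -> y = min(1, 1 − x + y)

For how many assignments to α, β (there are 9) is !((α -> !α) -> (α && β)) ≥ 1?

4

α = 0, β = 0 ↦ 1  ≥
α = 0, β = 1/2 ↦ 1  ≥
α = 0, β = 1 ↦ 1  ≥
α = 1/2, β = 0 ↦ 1  ≥
α = 1/2, β = 1/2 ↦ 1/2  <
α = 1/2, β = 1 ↦ 1/2  <
α = 1, β = 0 ↦ 0  <
α = 1, β = 1/2 ↦ 0  <
α = 1, β = 1 ↦ 0  <
So 4 of the 9 assignments meet the threshold.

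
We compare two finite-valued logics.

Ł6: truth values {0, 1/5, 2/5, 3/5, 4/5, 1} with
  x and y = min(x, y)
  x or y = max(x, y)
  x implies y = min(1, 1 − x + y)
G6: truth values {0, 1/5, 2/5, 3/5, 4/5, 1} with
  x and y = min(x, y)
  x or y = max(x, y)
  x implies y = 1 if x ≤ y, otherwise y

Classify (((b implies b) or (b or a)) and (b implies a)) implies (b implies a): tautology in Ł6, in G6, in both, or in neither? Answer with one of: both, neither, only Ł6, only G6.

In Ł6: every assignment gives 1 — tautology.
In G6: every assignment gives 1 — tautology.

both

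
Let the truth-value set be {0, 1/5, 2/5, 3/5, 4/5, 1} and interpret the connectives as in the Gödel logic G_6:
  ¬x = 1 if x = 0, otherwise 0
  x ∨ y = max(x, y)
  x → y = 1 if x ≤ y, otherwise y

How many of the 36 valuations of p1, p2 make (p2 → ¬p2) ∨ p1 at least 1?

11

value 1: 11 assignments (counts)
value 4/5: 5 assignments
value 3/5: 5 assignments
value 2/5: 5 assignments
value 1/5: 5 assignments
value 0: 5 assignments
So 11 of the 36 assignments meet the threshold.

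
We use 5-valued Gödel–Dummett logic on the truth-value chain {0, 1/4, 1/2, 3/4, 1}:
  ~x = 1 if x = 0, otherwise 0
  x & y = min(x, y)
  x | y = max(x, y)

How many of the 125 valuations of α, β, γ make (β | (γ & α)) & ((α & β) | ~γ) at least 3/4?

26

value 1: 9 assignments (counts)
value 3/4: 17 assignments (counts)
value 1/2: 25 assignments
value 1/4: 33 assignments
value 0: 41 assignments
So 26 of the 125 assignments meet the threshold.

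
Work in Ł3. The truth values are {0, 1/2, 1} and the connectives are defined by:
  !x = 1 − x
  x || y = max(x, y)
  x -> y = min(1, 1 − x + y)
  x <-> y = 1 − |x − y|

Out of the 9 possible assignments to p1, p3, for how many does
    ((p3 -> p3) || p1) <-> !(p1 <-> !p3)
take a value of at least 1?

p1 = 0, p3 = 0 ↦ 1  ≥
p1 = 0, p3 = 1/2 ↦ 1/2  <
p1 = 0, p3 = 1 ↦ 0  <
p1 = 1/2, p3 = 0 ↦ 1/2  <
p1 = 1/2, p3 = 1/2 ↦ 0  <
p1 = 1/2, p3 = 1 ↦ 1/2  <
p1 = 1, p3 = 0 ↦ 0  <
p1 = 1, p3 = 1/2 ↦ 1/2  <
p1 = 1, p3 = 1 ↦ 1  ≥
So 2 of the 9 assignments meet the threshold.

2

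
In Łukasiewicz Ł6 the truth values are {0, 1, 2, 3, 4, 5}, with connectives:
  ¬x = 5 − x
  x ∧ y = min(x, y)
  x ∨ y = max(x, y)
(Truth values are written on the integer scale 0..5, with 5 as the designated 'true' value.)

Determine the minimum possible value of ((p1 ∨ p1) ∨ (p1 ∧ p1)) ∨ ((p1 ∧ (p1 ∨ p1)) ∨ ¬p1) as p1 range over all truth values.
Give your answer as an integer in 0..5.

3

Take p1 = 2:
p1 ∨ p1 = 2 ∨ 2 = 2
p1 ∧ p1 = 2 ∧ 2 = 2
(p1 ∨ p1) ∨ (p1 ∧ p1) = 2 ∨ 2 = 2
p1 ∨ p1 = 2 ∨ 2 = 2
p1 ∧ (p1 ∨ p1) = 2 ∧ 2 = 2
¬p1 = ¬2 = 3
(p1 ∧ (p1 ∨ p1)) ∨ ¬p1 = 2 ∨ 3 = 3
((p1 ∨ p1) ∨ (p1 ∧ p1)) ∨ ((p1 ∧ (p1 ∨ p1)) ∨ ¬p1) = 2 ∨ 3 = 3
No assignment yields a value below 3, so this is the minimum.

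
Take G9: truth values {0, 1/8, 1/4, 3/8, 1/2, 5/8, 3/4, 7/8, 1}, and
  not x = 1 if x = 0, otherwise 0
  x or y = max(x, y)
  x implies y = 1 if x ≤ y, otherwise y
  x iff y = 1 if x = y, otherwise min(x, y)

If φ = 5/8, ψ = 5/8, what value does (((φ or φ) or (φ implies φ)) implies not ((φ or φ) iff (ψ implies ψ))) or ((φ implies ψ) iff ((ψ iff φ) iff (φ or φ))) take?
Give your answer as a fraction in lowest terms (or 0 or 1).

5/8

φ or φ = 5/8 or 5/8 = 5/8
φ implies φ = 5/8 implies 5/8 = 1
(φ or φ) or (φ implies φ) = 5/8 or 1 = 1
φ or φ = 5/8 or 5/8 = 5/8
ψ implies ψ = 5/8 implies 5/8 = 1
(φ or φ) iff (ψ implies ψ) = 5/8 iff 1 = 5/8
not ((φ or φ) iff (ψ implies ψ)) = not 5/8 = 0
((φ or φ) or (φ implies φ)) implies not ((φ or φ) iff (ψ implies ψ)) = 1 implies 0 = 0
φ implies ψ = 5/8 implies 5/8 = 1
ψ iff φ = 5/8 iff 5/8 = 1
φ or φ = 5/8 or 5/8 = 5/8
(ψ iff φ) iff (φ or φ) = 1 iff 5/8 = 5/8
(φ implies ψ) iff ((ψ iff φ) iff (φ or φ)) = 1 iff 5/8 = 5/8
(((φ or φ) or (φ implies φ)) implies not ((φ or φ) iff (ψ implies ψ))) or ((φ implies ψ) iff ((ψ iff φ) iff (φ or φ))) = 0 or 5/8 = 5/8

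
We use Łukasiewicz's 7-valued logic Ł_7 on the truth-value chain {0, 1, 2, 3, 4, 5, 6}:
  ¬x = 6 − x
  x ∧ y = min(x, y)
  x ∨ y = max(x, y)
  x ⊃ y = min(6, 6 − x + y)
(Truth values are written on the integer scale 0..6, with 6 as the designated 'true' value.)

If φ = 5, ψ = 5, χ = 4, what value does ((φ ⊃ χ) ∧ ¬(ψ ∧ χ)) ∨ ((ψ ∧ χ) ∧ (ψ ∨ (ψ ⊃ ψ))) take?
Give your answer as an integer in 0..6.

4

φ ⊃ χ = 5 ⊃ 4 = 5
ψ ∧ χ = 5 ∧ 4 = 4
¬(ψ ∧ χ) = ¬4 = 2
(φ ⊃ χ) ∧ ¬(ψ ∧ χ) = 5 ∧ 2 = 2
ψ ∧ χ = 5 ∧ 4 = 4
ψ ⊃ ψ = 5 ⊃ 5 = 6
ψ ∨ (ψ ⊃ ψ) = 5 ∨ 6 = 6
(ψ ∧ χ) ∧ (ψ ∨ (ψ ⊃ ψ)) = 4 ∧ 6 = 4
((φ ⊃ χ) ∧ ¬(ψ ∧ χ)) ∨ ((ψ ∧ χ) ∧ (ψ ∨ (ψ ⊃ ψ))) = 2 ∨ 4 = 4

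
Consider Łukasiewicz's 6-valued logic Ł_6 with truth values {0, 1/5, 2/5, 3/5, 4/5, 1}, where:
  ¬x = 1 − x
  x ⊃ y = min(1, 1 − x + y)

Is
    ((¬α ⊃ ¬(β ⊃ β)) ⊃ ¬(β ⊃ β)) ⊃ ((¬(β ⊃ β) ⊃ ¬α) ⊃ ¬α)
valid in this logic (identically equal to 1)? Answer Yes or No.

Yes

At α = 2/5, β = 1, for instance:
¬α = ¬2/5 = 3/5
β ⊃ β = 1 ⊃ 1 = 1
¬(β ⊃ β) = ¬1 = 0
¬α ⊃ ¬(β ⊃ β) = 3/5 ⊃ 0 = 2/5
(¬α ⊃ ¬(β ⊃ β)) ⊃ ¬(β ⊃ β) = 2/5 ⊃ 0 = 3/5
¬(β ⊃ β) ⊃ ¬α = 0 ⊃ 3/5 = 1
(¬(β ⊃ β) ⊃ ¬α) ⊃ ¬α = 1 ⊃ 3/5 = 3/5
((¬α ⊃ ¬(β ⊃ β)) ⊃ ¬(β ⊃ β)) ⊃ ((¬(β ⊃ β) ⊃ ¬α) ⊃ ¬α) = 3/5 ⊃ 3/5 = 1
and checking the remaining 35 assignments likewise gives ≥ 1 in every case.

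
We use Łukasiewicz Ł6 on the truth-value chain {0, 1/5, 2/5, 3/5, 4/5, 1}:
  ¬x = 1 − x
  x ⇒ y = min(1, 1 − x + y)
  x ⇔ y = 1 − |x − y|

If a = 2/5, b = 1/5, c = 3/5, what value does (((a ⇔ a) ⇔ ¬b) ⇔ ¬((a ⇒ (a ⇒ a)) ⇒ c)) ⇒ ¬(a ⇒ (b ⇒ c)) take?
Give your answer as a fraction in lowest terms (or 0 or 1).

2/5

a ⇔ a = 2/5 ⇔ 2/5 = 1
¬b = ¬1/5 = 4/5
(a ⇔ a) ⇔ ¬b = 1 ⇔ 4/5 = 4/5
a ⇒ a = 2/5 ⇒ 2/5 = 1
a ⇒ (a ⇒ a) = 2/5 ⇒ 1 = 1
(a ⇒ (a ⇒ a)) ⇒ c = 1 ⇒ 3/5 = 3/5
¬((a ⇒ (a ⇒ a)) ⇒ c) = ¬3/5 = 2/5
((a ⇔ a) ⇔ ¬b) ⇔ ¬((a ⇒ (a ⇒ a)) ⇒ c) = 4/5 ⇔ 2/5 = 3/5
b ⇒ c = 1/5 ⇒ 3/5 = 1
a ⇒ (b ⇒ c) = 2/5 ⇒ 1 = 1
¬(a ⇒ (b ⇒ c)) = ¬1 = 0
(((a ⇔ a) ⇔ ¬b) ⇔ ¬((a ⇒ (a ⇒ a)) ⇒ c)) ⇒ ¬(a ⇒ (b ⇒ c)) = 3/5 ⇒ 0 = 2/5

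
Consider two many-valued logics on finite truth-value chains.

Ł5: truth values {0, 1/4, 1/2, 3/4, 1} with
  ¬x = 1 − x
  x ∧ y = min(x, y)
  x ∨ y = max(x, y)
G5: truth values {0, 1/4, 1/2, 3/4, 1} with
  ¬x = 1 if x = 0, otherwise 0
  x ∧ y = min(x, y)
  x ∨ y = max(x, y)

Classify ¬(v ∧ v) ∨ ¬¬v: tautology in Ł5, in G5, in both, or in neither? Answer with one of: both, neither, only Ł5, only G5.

only G5

In Ł5: at v = 1/4 the value is 3/4 — not a tautology.
In G5: every assignment gives 1 — tautology.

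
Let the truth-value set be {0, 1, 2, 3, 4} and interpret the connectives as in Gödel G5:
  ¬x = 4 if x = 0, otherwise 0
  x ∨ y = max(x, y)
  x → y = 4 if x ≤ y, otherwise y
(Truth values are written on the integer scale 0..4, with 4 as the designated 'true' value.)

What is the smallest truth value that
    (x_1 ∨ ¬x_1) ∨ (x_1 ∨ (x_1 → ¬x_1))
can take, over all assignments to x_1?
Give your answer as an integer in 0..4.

1

Take x_1 = 1:
¬x_1 = ¬1 = 0
x_1 ∨ ¬x_1 = 1 ∨ 0 = 1
¬x_1 = ¬1 = 0
x_1 → ¬x_1 = 1 → 0 = 0
x_1 ∨ (x_1 → ¬x_1) = 1 ∨ 0 = 1
(x_1 ∨ ¬x_1) ∨ (x_1 ∨ (x_1 → ¬x_1)) = 1 ∨ 1 = 1
No assignment yields a value below 1, so this is the minimum.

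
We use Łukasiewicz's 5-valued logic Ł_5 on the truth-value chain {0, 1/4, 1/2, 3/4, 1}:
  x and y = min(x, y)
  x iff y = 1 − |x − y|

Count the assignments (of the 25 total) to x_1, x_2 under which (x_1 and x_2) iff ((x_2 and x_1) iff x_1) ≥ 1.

value 1: 5 assignments (counts)
value 3/4: 5 assignments
value 1/2: 5 assignments
value 1/4: 5 assignments
value 0: 5 assignments
So 5 of the 25 assignments meet the threshold.

5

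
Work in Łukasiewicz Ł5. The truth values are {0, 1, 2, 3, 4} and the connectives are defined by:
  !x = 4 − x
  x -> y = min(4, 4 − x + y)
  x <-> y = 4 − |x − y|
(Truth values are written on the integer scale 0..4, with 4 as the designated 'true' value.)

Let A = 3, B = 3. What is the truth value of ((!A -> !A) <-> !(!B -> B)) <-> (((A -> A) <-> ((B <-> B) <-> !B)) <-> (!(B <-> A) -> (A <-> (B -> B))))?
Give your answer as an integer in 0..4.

!A = !3 = 1
!A = !3 = 1
!A -> !A = 1 -> 1 = 4
!B = !3 = 1
!B -> B = 1 -> 3 = 4
!(!B -> B) = !4 = 0
(!A -> !A) <-> !(!B -> B) = 4 <-> 0 = 0
A -> A = 3 -> 3 = 4
B <-> B = 3 <-> 3 = 4
!B = !3 = 1
(B <-> B) <-> !B = 4 <-> 1 = 1
(A -> A) <-> ((B <-> B) <-> !B) = 4 <-> 1 = 1
B <-> A = 3 <-> 3 = 4
!(B <-> A) = !4 = 0
B -> B = 3 -> 3 = 4
A <-> (B -> B) = 3 <-> 4 = 3
!(B <-> A) -> (A <-> (B -> B)) = 0 -> 3 = 4
((A -> A) <-> ((B <-> B) <-> !B)) <-> (!(B <-> A) -> (A <-> (B -> B))) = 1 <-> 4 = 1
((!A -> !A) <-> !(!B -> B)) <-> (((A -> A) <-> ((B <-> B) <-> !B)) <-> (!(B <-> A) -> (A <-> (B -> B)))) = 0 <-> 1 = 3

3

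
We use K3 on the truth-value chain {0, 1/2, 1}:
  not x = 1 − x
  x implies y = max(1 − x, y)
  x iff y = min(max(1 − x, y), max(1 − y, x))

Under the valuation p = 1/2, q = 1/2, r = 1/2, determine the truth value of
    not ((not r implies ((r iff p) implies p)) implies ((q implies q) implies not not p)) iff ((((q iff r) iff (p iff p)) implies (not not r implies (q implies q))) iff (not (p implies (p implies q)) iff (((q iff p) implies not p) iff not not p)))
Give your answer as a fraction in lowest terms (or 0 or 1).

1/2

not r = not 1/2 = 1/2
r iff p = 1/2 iff 1/2 = 1/2
(r iff p) implies p = 1/2 implies 1/2 = 1/2
not r implies ((r iff p) implies p) = 1/2 implies 1/2 = 1/2
q implies q = 1/2 implies 1/2 = 1/2
not p = not 1/2 = 1/2
not not p = not 1/2 = 1/2
(q implies q) implies not not p = 1/2 implies 1/2 = 1/2
(not r implies ((r iff p) implies p)) implies ((q implies q) implies not not p) = 1/2 implies 1/2 = 1/2
not ((not r implies ((r iff p) implies p)) implies ((q implies q) implies not not p)) = not 1/2 = 1/2
q iff r = 1/2 iff 1/2 = 1/2
p iff p = 1/2 iff 1/2 = 1/2
(q iff r) iff (p iff p) = 1/2 iff 1/2 = 1/2
not r = not 1/2 = 1/2
not not r = not 1/2 = 1/2
q implies q = 1/2 implies 1/2 = 1/2
not not r implies (q implies q) = 1/2 implies 1/2 = 1/2
((q iff r) iff (p iff p)) implies (not not r implies (q implies q)) = 1/2 implies 1/2 = 1/2
p implies q = 1/2 implies 1/2 = 1/2
p implies (p implies q) = 1/2 implies 1/2 = 1/2
not (p implies (p implies q)) = not 1/2 = 1/2
q iff p = 1/2 iff 1/2 = 1/2
not p = not 1/2 = 1/2
(q iff p) implies not p = 1/2 implies 1/2 = 1/2
not p = not 1/2 = 1/2
not not p = not 1/2 = 1/2
((q iff p) implies not p) iff not not p = 1/2 iff 1/2 = 1/2
not (p implies (p implies q)) iff (((q iff p) implies not p) iff not not p) = 1/2 iff 1/2 = 1/2
(((q iff r) iff (p iff p)) implies (not not r implies (q implies q))) iff (not (p implies (p implies q)) iff (((q iff p) implies not p) iff not not p)) = 1/2 iff 1/2 = 1/2
not ((not r implies ((r iff p) implies p)) implies ((q implies q) implies not not p)) iff ((((q iff r) iff (p iff p)) implies (not not r implies (q implies q))) iff (not (p implies (p implies q)) iff (((q iff p) implies not p) iff not not p))) = 1/2 iff 1/2 = 1/2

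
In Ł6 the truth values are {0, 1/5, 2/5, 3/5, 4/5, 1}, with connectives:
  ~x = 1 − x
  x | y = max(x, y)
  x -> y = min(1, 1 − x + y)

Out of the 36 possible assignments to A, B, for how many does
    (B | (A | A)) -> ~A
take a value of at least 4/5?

21

value 1: 15 assignments (counts)
value 4/5: 6 assignments (counts)
value 3/5: 2 assignments
value 2/5: 6 assignments
value 1/5: 1 assignment
value 0: 6 assignments
So 21 of the 36 assignments meet the threshold.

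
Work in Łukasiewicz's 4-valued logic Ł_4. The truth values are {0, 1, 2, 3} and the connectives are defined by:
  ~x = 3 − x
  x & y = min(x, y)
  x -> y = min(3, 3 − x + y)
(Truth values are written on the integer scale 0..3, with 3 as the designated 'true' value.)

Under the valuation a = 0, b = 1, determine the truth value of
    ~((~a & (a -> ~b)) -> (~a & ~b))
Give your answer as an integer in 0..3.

~a = ~0 = 3
~b = ~1 = 2
a -> ~b = 0 -> 2 = 3
~a & (a -> ~b) = 3 & 3 = 3
~a = ~0 = 3
~b = ~1 = 2
~a & ~b = 3 & 2 = 2
(~a & (a -> ~b)) -> (~a & ~b) = 3 -> 2 = 2
~((~a & (a -> ~b)) -> (~a & ~b)) = ~2 = 1

1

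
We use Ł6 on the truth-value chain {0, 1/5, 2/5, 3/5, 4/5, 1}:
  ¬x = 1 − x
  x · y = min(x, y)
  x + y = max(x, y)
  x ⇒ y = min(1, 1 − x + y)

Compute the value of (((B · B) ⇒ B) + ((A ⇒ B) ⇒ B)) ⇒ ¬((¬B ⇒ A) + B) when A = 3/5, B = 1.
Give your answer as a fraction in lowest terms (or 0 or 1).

B · B = 1 · 1 = 1
(B · B) ⇒ B = 1 ⇒ 1 = 1
A ⇒ B = 3/5 ⇒ 1 = 1
(A ⇒ B) ⇒ B = 1 ⇒ 1 = 1
((B · B) ⇒ B) + ((A ⇒ B) ⇒ B) = 1 + 1 = 1
¬B = ¬1 = 0
¬B ⇒ A = 0 ⇒ 3/5 = 1
(¬B ⇒ A) + B = 1 + 1 = 1
¬((¬B ⇒ A) + B) = ¬1 = 0
(((B · B) ⇒ B) + ((A ⇒ B) ⇒ B)) ⇒ ¬((¬B ⇒ A) + B) = 1 ⇒ 0 = 0

0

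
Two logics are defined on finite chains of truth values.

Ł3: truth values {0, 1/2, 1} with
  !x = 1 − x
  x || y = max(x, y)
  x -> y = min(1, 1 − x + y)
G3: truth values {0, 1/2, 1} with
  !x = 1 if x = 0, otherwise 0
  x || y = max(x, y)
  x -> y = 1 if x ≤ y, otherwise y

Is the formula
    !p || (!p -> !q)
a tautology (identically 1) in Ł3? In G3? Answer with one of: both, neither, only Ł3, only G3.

only G3

In Ł3: at p = 1/2, q = 1 the value is 1/2 — not a tautology.
In G3: every assignment gives 1 — tautology.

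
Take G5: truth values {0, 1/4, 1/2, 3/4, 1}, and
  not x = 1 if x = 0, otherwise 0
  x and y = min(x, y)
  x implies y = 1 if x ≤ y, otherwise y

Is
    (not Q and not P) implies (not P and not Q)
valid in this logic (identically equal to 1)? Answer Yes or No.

Yes

At P = 0, Q = 1/2, for instance:
not Q = not 1/2 = 0
not P = not 0 = 1
not Q and not P = 0 and 1 = 0
not P and not Q = 1 and 0 = 0
(not Q and not P) implies (not P and not Q) = 0 implies 0 = 1
and checking the remaining 24 assignments likewise gives ≥ 1 in every case.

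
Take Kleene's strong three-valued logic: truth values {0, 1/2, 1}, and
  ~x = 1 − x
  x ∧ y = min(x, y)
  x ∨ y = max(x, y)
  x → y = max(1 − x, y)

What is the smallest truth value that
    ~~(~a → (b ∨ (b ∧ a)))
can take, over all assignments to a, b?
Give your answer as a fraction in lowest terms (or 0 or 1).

0

Take a = 0, b = 0:
~a = ~0 = 1
b ∧ a = 0 ∧ 0 = 0
b ∨ (b ∧ a) = 0 ∨ 0 = 0
~a → (b ∨ (b ∧ a)) = 1 → 0 = 0
~(~a → (b ∨ (b ∧ a))) = ~0 = 1
~~(~a → (b ∨ (b ∧ a))) = ~1 = 0
No assignment yields a value below 0, so this is the minimum.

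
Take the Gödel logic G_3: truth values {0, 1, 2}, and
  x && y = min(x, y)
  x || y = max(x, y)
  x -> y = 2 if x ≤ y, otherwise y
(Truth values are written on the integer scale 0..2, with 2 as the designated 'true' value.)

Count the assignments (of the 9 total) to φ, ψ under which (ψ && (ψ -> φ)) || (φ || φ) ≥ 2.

φ = 0, ψ = 0 ↦ 0  <
φ = 0, ψ = 1 ↦ 0  <
φ = 0, ψ = 2 ↦ 0  <
φ = 1, ψ = 0 ↦ 1  <
φ = 1, ψ = 1 ↦ 1  <
φ = 1, ψ = 2 ↦ 1  <
φ = 2, ψ = 0 ↦ 2  ≥
φ = 2, ψ = 1 ↦ 2  ≥
φ = 2, ψ = 2 ↦ 2  ≥
So 3 of the 9 assignments meet the threshold.

3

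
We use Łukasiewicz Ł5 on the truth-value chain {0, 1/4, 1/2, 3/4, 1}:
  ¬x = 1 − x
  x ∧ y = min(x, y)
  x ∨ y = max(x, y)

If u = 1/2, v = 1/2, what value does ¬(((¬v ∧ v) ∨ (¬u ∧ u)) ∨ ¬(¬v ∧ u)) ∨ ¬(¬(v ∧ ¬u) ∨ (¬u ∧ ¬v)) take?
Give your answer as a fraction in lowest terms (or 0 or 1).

¬v = ¬1/2 = 1/2
¬v ∧ v = 1/2 ∧ 1/2 = 1/2
¬u = ¬1/2 = 1/2
¬u ∧ u = 1/2 ∧ 1/2 = 1/2
(¬v ∧ v) ∨ (¬u ∧ u) = 1/2 ∨ 1/2 = 1/2
¬v = ¬1/2 = 1/2
¬v ∧ u = 1/2 ∧ 1/2 = 1/2
¬(¬v ∧ u) = ¬1/2 = 1/2
((¬v ∧ v) ∨ (¬u ∧ u)) ∨ ¬(¬v ∧ u) = 1/2 ∨ 1/2 = 1/2
¬(((¬v ∧ v) ∨ (¬u ∧ u)) ∨ ¬(¬v ∧ u)) = ¬1/2 = 1/2
¬u = ¬1/2 = 1/2
v ∧ ¬u = 1/2 ∧ 1/2 = 1/2
¬(v ∧ ¬u) = ¬1/2 = 1/2
¬u = ¬1/2 = 1/2
¬v = ¬1/2 = 1/2
¬u ∧ ¬v = 1/2 ∧ 1/2 = 1/2
¬(v ∧ ¬u) ∨ (¬u ∧ ¬v) = 1/2 ∨ 1/2 = 1/2
¬(¬(v ∧ ¬u) ∨ (¬u ∧ ¬v)) = ¬1/2 = 1/2
¬(((¬v ∧ v) ∨ (¬u ∧ u)) ∨ ¬(¬v ∧ u)) ∨ ¬(¬(v ∧ ¬u) ∨ (¬u ∧ ¬v)) = 1/2 ∨ 1/2 = 1/2

1/2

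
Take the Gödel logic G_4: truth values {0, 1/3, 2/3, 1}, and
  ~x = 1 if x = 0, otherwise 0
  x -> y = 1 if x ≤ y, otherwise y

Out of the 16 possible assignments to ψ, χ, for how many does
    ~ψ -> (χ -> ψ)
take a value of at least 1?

ψ = 0, χ = 0 ↦ 1  ≥
ψ = 0, χ = 1/3 ↦ 0  <
ψ = 0, χ = 2/3 ↦ 0  <
ψ = 0, χ = 1 ↦ 0  <
ψ = 1/3, χ = 0 ↦ 1  ≥
ψ = 1/3, χ = 1/3 ↦ 1  ≥
ψ = 1/3, χ = 2/3 ↦ 1  ≥
ψ = 1/3, χ = 1 ↦ 1  ≥
ψ = 2/3, χ = 0 ↦ 1  ≥
ψ = 2/3, χ = 1/3 ↦ 1  ≥
ψ = 2/3, χ = 2/3 ↦ 1  ≥
ψ = 2/3, χ = 1 ↦ 1  ≥
ψ = 1, χ = 0 ↦ 1  ≥
ψ = 1, χ = 1/3 ↦ 1  ≥
ψ = 1, χ = 2/3 ↦ 1  ≥
ψ = 1, χ = 1 ↦ 1  ≥
So 13 of the 16 assignments meet the threshold.

13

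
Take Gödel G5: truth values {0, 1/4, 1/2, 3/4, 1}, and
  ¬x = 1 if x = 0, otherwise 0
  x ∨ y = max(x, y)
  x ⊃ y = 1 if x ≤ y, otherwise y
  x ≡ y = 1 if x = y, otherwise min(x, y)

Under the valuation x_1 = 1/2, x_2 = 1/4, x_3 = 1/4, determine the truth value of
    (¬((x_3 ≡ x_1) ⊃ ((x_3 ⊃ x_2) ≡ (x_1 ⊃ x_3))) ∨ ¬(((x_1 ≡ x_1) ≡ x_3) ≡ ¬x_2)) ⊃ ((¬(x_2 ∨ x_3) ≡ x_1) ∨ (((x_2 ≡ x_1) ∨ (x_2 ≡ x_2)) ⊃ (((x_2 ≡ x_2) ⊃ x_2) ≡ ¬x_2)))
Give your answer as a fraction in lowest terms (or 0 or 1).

x_3 ≡ x_1 = 1/4 ≡ 1/2 = 1/4
x_3 ⊃ x_2 = 1/4 ⊃ 1/4 = 1
x_1 ⊃ x_3 = 1/2 ⊃ 1/4 = 1/4
(x_3 ⊃ x_2) ≡ (x_1 ⊃ x_3) = 1 ≡ 1/4 = 1/4
(x_3 ≡ x_1) ⊃ ((x_3 ⊃ x_2) ≡ (x_1 ⊃ x_3)) = 1/4 ⊃ 1/4 = 1
¬((x_3 ≡ x_1) ⊃ ((x_3 ⊃ x_2) ≡ (x_1 ⊃ x_3))) = ¬1 = 0
x_1 ≡ x_1 = 1/2 ≡ 1/2 = 1
(x_1 ≡ x_1) ≡ x_3 = 1 ≡ 1/4 = 1/4
¬x_2 = ¬1/4 = 0
((x_1 ≡ x_1) ≡ x_3) ≡ ¬x_2 = 1/4 ≡ 0 = 0
¬(((x_1 ≡ x_1) ≡ x_3) ≡ ¬x_2) = ¬0 = 1
¬((x_3 ≡ x_1) ⊃ ((x_3 ⊃ x_2) ≡ (x_1 ⊃ x_3))) ∨ ¬(((x_1 ≡ x_1) ≡ x_3) ≡ ¬x_2) = 0 ∨ 1 = 1
x_2 ∨ x_3 = 1/4 ∨ 1/4 = 1/4
¬(x_2 ∨ x_3) = ¬1/4 = 0
¬(x_2 ∨ x_3) ≡ x_1 = 0 ≡ 1/2 = 0
x_2 ≡ x_1 = 1/4 ≡ 1/2 = 1/4
x_2 ≡ x_2 = 1/4 ≡ 1/4 = 1
(x_2 ≡ x_1) ∨ (x_2 ≡ x_2) = 1/4 ∨ 1 = 1
x_2 ≡ x_2 = 1/4 ≡ 1/4 = 1
(x_2 ≡ x_2) ⊃ x_2 = 1 ⊃ 1/4 = 1/4
¬x_2 = ¬1/4 = 0
((x_2 ≡ x_2) ⊃ x_2) ≡ ¬x_2 = 1/4 ≡ 0 = 0
((x_2 ≡ x_1) ∨ (x_2 ≡ x_2)) ⊃ (((x_2 ≡ x_2) ⊃ x_2) ≡ ¬x_2) = 1 ⊃ 0 = 0
(¬(x_2 ∨ x_3) ≡ x_1) ∨ (((x_2 ≡ x_1) ∨ (x_2 ≡ x_2)) ⊃ (((x_2 ≡ x_2) ⊃ x_2) ≡ ¬x_2)) = 0 ∨ 0 = 0
(¬((x_3 ≡ x_1) ⊃ ((x_3 ⊃ x_2) ≡ (x_1 ⊃ x_3))) ∨ ¬(((x_1 ≡ x_1) ≡ x_3) ≡ ¬x_2)) ⊃ ((¬(x_2 ∨ x_3) ≡ x_1) ∨ (((x_2 ≡ x_1) ∨ (x_2 ≡ x_2)) ⊃ (((x_2 ≡ x_2) ⊃ x_2) ≡ ¬x_2))) = 1 ⊃ 0 = 0

0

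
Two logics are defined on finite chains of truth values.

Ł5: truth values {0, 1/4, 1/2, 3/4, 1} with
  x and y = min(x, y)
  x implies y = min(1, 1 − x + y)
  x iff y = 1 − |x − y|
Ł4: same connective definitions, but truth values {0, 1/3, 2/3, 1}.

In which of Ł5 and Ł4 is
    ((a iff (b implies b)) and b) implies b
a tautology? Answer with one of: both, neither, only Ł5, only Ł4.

In Ł5: every assignment gives 1 — tautology.
In Ł4: every assignment gives 1 — tautology.

both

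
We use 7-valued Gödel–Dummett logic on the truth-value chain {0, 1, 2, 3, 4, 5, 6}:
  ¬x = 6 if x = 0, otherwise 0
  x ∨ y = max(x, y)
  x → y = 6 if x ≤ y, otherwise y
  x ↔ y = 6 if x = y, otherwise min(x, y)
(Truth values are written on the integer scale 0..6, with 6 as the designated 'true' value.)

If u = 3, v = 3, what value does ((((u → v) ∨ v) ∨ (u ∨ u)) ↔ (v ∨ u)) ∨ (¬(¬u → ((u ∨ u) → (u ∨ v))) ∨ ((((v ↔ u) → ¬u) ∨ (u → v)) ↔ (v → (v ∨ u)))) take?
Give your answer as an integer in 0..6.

u → v = 3 → 3 = 6
(u → v) ∨ v = 6 ∨ 3 = 6
u ∨ u = 3 ∨ 3 = 3
((u → v) ∨ v) ∨ (u ∨ u) = 6 ∨ 3 = 6
v ∨ u = 3 ∨ 3 = 3
(((u → v) ∨ v) ∨ (u ∨ u)) ↔ (v ∨ u) = 6 ↔ 3 = 3
¬u = ¬3 = 0
u ∨ u = 3 ∨ 3 = 3
u ∨ v = 3 ∨ 3 = 3
(u ∨ u) → (u ∨ v) = 3 → 3 = 6
¬u → ((u ∨ u) → (u ∨ v)) = 0 → 6 = 6
¬(¬u → ((u ∨ u) → (u ∨ v))) = ¬6 = 0
v ↔ u = 3 ↔ 3 = 6
¬u = ¬3 = 0
(v ↔ u) → ¬u = 6 → 0 = 0
u → v = 3 → 3 = 6
((v ↔ u) → ¬u) ∨ (u → v) = 0 ∨ 6 = 6
v ∨ u = 3 ∨ 3 = 3
v → (v ∨ u) = 3 → 3 = 6
(((v ↔ u) → ¬u) ∨ (u → v)) ↔ (v → (v ∨ u)) = 6 ↔ 6 = 6
¬(¬u → ((u ∨ u) → (u ∨ v))) ∨ ((((v ↔ u) → ¬u) ∨ (u → v)) ↔ (v → (v ∨ u))) = 0 ∨ 6 = 6
((((u → v) ∨ v) ∨ (u ∨ u)) ↔ (v ∨ u)) ∨ (¬(¬u → ((u ∨ u) → (u ∨ v))) ∨ ((((v ↔ u) → ¬u) ∨ (u → v)) ↔ (v → (v ∨ u)))) = 3 ∨ 6 = 6

6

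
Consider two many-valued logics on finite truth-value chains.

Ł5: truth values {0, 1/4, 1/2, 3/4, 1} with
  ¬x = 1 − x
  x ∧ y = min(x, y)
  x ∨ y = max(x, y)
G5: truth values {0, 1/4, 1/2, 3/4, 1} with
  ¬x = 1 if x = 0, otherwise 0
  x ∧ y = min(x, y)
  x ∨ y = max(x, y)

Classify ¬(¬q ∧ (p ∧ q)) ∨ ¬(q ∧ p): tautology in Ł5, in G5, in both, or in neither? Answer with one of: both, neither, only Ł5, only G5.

In Ł5: at p = 1/4, q = 1/4 the value is 3/4 — not a tautology.
In G5: every assignment gives 1 — tautology.

only G5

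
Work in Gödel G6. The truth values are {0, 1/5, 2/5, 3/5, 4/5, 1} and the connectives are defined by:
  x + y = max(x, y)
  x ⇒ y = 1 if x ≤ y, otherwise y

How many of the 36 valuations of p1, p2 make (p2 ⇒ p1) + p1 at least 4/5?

22

value 1: 21 assignments (counts)
value 4/5: 1 assignment (counts)
value 3/5: 2 assignments
value 2/5: 3 assignments
value 1/5: 4 assignments
value 0: 5 assignments
So 22 of the 36 assignments meet the threshold.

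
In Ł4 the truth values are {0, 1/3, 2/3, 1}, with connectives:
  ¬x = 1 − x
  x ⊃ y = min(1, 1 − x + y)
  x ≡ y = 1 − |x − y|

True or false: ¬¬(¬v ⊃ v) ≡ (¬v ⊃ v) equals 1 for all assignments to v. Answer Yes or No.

v = 0 ↦ 1
v = 1/3 ↦ 1
v = 2/3 ↦ 1
v = 1 ↦ 1
Every assignment gives a value ≥ 1.

Yes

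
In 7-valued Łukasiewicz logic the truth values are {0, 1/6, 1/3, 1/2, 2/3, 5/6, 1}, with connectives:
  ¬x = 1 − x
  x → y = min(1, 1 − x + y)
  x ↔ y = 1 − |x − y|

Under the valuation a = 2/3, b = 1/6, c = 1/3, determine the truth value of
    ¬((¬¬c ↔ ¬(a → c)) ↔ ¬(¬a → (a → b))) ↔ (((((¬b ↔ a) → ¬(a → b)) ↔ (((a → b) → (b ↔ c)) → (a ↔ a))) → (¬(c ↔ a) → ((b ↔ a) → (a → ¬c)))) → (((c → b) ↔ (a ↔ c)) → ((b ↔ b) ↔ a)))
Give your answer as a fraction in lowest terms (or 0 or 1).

¬c = ¬1/3 = 2/3
¬¬c = ¬2/3 = 1/3
a → c = 2/3 → 1/3 = 2/3
¬(a → c) = ¬2/3 = 1/3
¬¬c ↔ ¬(a → c) = 1/3 ↔ 1/3 = 1
¬a = ¬2/3 = 1/3
a → b = 2/3 → 1/6 = 1/2
¬a → (a → b) = 1/3 → 1/2 = 1
¬(¬a → (a → b)) = ¬1 = 0
(¬¬c ↔ ¬(a → c)) ↔ ¬(¬a → (a → b)) = 1 ↔ 0 = 0
¬((¬¬c ↔ ¬(a → c)) ↔ ¬(¬a → (a → b))) = ¬0 = 1
¬b = ¬1/6 = 5/6
¬b ↔ a = 5/6 ↔ 2/3 = 5/6
a → b = 2/3 → 1/6 = 1/2
¬(a → b) = ¬1/2 = 1/2
(¬b ↔ a) → ¬(a → b) = 5/6 → 1/2 = 2/3
a → b = 2/3 → 1/6 = 1/2
b ↔ c = 1/6 ↔ 1/3 = 5/6
(a → b) → (b ↔ c) = 1/2 → 5/6 = 1
a ↔ a = 2/3 ↔ 2/3 = 1
((a → b) → (b ↔ c)) → (a ↔ a) = 1 → 1 = 1
((¬b ↔ a) → ¬(a → b)) ↔ (((a → b) → (b ↔ c)) → (a ↔ a)) = 2/3 ↔ 1 = 2/3
c ↔ a = 1/3 ↔ 2/3 = 2/3
¬(c ↔ a) = ¬2/3 = 1/3
b ↔ a = 1/6 ↔ 2/3 = 1/2
¬c = ¬1/3 = 2/3
a → ¬c = 2/3 → 2/3 = 1
(b ↔ a) → (a → ¬c) = 1/2 → 1 = 1
¬(c ↔ a) → ((b ↔ a) → (a → ¬c)) = 1/3 → 1 = 1
(((¬b ↔ a) → ¬(a → b)) ↔ (((a → b) → (b ↔ c)) → (a ↔ a))) → (¬(c ↔ a) → ((b ↔ a) → (a → ¬c))) = 2/3 → 1 = 1
c → b = 1/3 → 1/6 = 5/6
a ↔ c = 2/3 ↔ 1/3 = 2/3
(c → b) ↔ (a ↔ c) = 5/6 ↔ 2/3 = 5/6
b ↔ b = 1/6 ↔ 1/6 = 1
(b ↔ b) ↔ a = 1 ↔ 2/3 = 2/3
((c → b) ↔ (a ↔ c)) → ((b ↔ b) ↔ a) = 5/6 → 2/3 = 5/6
((((¬b ↔ a) → ¬(a → b)) ↔ (((a → b) → (b ↔ c)) → (a ↔ a))) → (¬(c ↔ a) → ((b ↔ a) → (a → ¬c)))) → (((c → b) ↔ (a ↔ c)) → ((b ↔ b) ↔ a)) = 1 → 5/6 = 5/6
¬((¬¬c ↔ ¬(a → c)) ↔ ¬(¬a → (a → b))) ↔ (((((¬b ↔ a) → ¬(a → b)) ↔ (((a → b) → (b ↔ c)) → (a ↔ a))) → (¬(c ↔ a) → ((b ↔ a) → (a → ¬c)))) → (((c → b) ↔ (a ↔ c)) → ((b ↔ b) ↔ a))) = 1 ↔ 5/6 = 5/6

5/6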